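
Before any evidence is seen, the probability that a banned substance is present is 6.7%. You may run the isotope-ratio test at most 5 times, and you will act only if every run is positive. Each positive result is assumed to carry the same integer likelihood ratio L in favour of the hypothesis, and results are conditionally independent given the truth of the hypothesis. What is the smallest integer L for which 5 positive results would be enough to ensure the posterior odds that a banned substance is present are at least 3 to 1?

3

Prior odds = 0.067/0.933 = 67/933.
Target odds = 3.
Need L⁵ ≥ 3 ÷ (67/933) = 2799/67.
2⁵ = 32 < 2799/67 ≤ 243 = 3⁵, so L = 3.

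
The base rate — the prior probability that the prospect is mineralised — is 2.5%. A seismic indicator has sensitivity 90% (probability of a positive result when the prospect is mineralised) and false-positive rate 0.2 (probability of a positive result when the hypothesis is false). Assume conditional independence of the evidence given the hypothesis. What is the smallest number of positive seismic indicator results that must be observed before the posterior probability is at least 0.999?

Prior odds = 0.025/0.975 = 1/39.
Likelihood ratio of a positive result = 0.9/0.2 = 4.5.
Target odds: 0.999 ÷ 0.001 = 999.
Require 4.5ⁿ ≥ 999 ÷ (1/39) = 38961.
4.5⁷ = 4782969/128 falls short of 38961 but 4.5⁸ = 43046721/256 reaches it, so n = 8.

8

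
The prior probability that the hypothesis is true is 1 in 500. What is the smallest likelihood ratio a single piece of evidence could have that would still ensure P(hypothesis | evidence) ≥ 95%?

9481

Prior odds = 0.002/0.998 = 1/499.
Target odds = 0.95/0.05 = 19.
Required Bayes factor = 19 ÷ (1/499) = 9481.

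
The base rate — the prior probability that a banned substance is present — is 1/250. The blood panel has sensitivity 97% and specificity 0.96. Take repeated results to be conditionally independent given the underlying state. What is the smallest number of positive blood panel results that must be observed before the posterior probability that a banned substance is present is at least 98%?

Prior odds: 0.004 ÷ 0.996 = 1/249.
False-positive rate = 1 − 0.96 = 0.04; likelihood ratio of a positive = 0.97/0.04 = 24.25.
Target posterior odds = 0.98/0.02 = 49.
Need (1/249) × 24.25ⁿ ≥ 49, i.e. 24.25ⁿ ≥ 12201.
24.25² = 588.0625 falls short of 12201 but 24.25³ = 912673/64 reaches it, so n = 3.

3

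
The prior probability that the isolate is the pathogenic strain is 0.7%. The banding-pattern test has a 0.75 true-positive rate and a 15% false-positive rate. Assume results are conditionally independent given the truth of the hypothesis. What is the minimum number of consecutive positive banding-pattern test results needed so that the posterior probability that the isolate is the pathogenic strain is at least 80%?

4

Prior odds = 0.007/0.993 = 7/993.
Likelihood ratio of a positive result = 0.75/0.15 = 5.
Target posterior odds = 0.8/0.2 = 4.
Need (7/993) × 5ⁿ ≥ 4, i.e. 5ⁿ ≥ 3972/7.
5³ = 125 falls short of 3972/7 but 5⁴ = 625 reaches it, so n = 4.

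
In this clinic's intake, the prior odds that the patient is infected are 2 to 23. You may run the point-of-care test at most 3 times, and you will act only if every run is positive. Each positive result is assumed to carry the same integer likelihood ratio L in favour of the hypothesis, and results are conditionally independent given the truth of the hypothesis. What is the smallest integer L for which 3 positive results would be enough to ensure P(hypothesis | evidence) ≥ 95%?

Prior odds = 2/23.
Target odds = 0.95/0.05 = 19.
Need L³ ≥ 19 ÷ (2/23) = 218.5.
6³ = 216 < 218.5 ≤ 343 = 7³, so L = 7.

7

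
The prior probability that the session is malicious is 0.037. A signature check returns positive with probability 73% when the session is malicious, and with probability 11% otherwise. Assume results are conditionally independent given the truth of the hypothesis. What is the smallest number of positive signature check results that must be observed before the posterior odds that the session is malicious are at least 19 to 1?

Prior odds: 0.037 ÷ 0.963 = 37/963.
Likelihood ratio of a positive result = 0.73/0.11 = 73/11.
Target odds = 19.
Require (73/11)ⁿ ≥ 19 ÷ (37/963) = 18297/37.
(73/11)³ = 389017/1331 falls short of 18297/37 but (73/11)⁴ = 28398241/14641 reaches it, so n = 4.

4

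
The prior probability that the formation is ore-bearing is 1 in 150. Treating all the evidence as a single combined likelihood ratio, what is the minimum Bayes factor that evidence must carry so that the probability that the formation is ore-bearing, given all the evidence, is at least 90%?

Prior odds = (1/150)/(149/150) = 1/149.
Target odds = 0.9/0.1 = 9.
Required Bayes factor = 9 ÷ (1/149) = 1341.

1341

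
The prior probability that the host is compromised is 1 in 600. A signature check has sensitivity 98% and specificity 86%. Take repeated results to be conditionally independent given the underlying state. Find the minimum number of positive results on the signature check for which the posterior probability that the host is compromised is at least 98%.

6

Prior odds: (1/600) ÷ (599/600) = 1/599.
False-positive rate = 1 − 0.86 = 0.14; likelihood ratio of a positive = 0.98/0.14 = 7.
Target odds: 0.98 ÷ 0.02 = 49.
Need (1/599) × 7ⁿ ≥ 49, i.e. 7ⁿ ≥ 29351.
7⁵ = 16807 falls short of 29351 but 7⁶ = 117649 reaches it, so n = 6.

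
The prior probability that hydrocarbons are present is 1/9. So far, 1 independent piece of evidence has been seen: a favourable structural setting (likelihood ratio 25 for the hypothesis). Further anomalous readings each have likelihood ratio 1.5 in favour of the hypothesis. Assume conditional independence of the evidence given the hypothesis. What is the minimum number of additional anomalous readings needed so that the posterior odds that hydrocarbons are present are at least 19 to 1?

Prior odds = (1/9)/(8/9) = 0.125.
Bayes factor of the evidence already in hand = 25.
Odds after that evidence = 0.125 × 25 = 3.125.
Target odds = 19.
Need 1.5ⁿ ≥ 19 ÷ 3.125 = 6.08.
1.5⁴ = 5.0625 falls short of 6.08 but 1.5⁵ = 7.59375 reaches it, so n = 5.

5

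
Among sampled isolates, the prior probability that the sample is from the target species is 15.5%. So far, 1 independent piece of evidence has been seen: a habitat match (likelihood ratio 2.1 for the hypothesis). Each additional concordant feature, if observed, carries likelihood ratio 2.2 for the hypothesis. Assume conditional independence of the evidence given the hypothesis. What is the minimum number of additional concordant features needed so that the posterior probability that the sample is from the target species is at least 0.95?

Prior odds = 0.155/0.845 = 31/169.
Bayes factor of the evidence already in hand = 2.1.
Odds after that evidence = (31/169) × 2.1 = 651/1690.
Target odds = 0.95/0.05 = 19.
Need 2.2ⁿ ≥ 19 ÷ (651/1690) = 32110/651.
2.2⁴ = 23.4256 falls short of 32110/651 but 2.2⁵ = 51.53632 reaches it, so n = 5.

5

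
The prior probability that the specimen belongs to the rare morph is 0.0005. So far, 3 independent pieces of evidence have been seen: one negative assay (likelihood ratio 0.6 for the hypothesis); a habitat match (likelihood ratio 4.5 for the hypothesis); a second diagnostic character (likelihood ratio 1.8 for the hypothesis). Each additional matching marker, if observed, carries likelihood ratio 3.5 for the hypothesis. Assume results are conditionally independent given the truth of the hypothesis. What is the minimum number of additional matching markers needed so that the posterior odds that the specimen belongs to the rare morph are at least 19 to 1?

8

Prior odds = 0.0005/0.9995 = 1/1999.
Combined Bayes factor of the evidence already in hand = 0.6 × 4.5 × 1.8 = 4.86.
Odds after that evidence = (1/1999) × 4.86 = 243/99950.
Target odds = 19.
Need 3.5ⁿ ≥ 19 ÷ (243/99950) = 1899050/243.
3.5⁷ = 823543/128 falls short of 1899050/243 but 3.5⁸ = 5764801/256 reaches it, so n = 8.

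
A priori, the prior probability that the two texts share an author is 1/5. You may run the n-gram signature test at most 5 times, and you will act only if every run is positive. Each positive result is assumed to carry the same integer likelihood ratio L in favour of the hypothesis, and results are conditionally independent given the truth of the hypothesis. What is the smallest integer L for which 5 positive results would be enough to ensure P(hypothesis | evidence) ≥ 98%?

Prior odds = 0.2/0.8 = 0.25.
Target odds = 0.98/0.02 = 49.
Need L⁵ ≥ 49 ÷ 0.25 = 196.
2⁵ = 32 < 196 ≤ 243 = 3⁵, so L = 3.

3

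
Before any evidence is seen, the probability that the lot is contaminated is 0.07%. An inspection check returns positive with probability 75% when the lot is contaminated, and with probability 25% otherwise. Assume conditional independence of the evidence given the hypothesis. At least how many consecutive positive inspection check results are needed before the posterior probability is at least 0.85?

9

Prior odds: 0.0007 ÷ 0.9993 = 7/9993.
Likelihood ratio of a positive result = 0.75/0.25 = 3.
Target odds: 0.85 ÷ 0.15 = 17/3.
Require 3ⁿ ≥ 17/3 ÷ (7/9993) = 56627/7.
3⁸ = 6561 falls short of 56627/7 but 3⁹ = 19683 reaches it, so n = 9.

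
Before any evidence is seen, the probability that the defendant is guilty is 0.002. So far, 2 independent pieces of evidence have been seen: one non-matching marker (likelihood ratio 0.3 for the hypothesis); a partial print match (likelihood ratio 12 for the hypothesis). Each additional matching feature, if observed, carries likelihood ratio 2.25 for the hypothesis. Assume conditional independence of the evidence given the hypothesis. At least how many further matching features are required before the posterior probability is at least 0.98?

11

Prior odds = 0.002/0.998 = 1/499.
Combined Bayes factor of the evidence already in hand = 0.3 × 12 = 3.6.
Odds after that evidence = (1/499) × 3.6 = 18/2495.
Target odds = 0.98/0.02 = 49.
Need 2.25ⁿ ≥ 49 ÷ (18/2495) = 122255/18.
2.25¹⁰ ≈3325.26 falls short of 122255/18 but 2.25¹¹ ≈7481.83 reaches it, so n = 11.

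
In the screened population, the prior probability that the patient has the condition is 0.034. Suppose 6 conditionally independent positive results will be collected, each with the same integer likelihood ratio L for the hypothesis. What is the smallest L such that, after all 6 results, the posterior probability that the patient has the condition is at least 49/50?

Prior odds = 0.034/0.966 = 17/483.
Target odds = 0.98/0.02 = 49.
Need L⁶ ≥ 49 ÷ (17/483) = 23667/17.
3⁶ = 729 < 23667/17 ≤ 4096 = 4⁶, so L = 4.

4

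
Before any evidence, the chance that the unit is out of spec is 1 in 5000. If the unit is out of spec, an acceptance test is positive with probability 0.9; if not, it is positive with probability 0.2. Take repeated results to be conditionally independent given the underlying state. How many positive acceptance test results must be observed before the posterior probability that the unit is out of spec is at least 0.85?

7

Prior odds = 0.0002/0.9998 = 1/4999.
Likelihood ratio of a positive = 0.9/0.2 = 4.5.
Target posterior odds = 0.85/0.15 = 17/3.
Need (1/4999) × 4.5ⁿ ≥ 17/3, i.e. 4.5ⁿ ≥ 84983/3.
4.5⁶ = 8303.765625 falls short of 84983/3 but 4.5⁷ = 4782969/128 reaches it, so n = 7.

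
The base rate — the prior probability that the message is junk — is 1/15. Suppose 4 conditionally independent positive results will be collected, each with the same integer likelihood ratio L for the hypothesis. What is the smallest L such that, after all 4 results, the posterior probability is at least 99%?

Prior odds = (1/15)/(14/15) = 1/14.
Target odds = 0.99/0.01 = 99.
Need L⁴ ≥ 99 ÷ (1/14) = 1386.
6⁴ = 1296 < 1386 ≤ 2401 = 7⁴, so L = 7.

7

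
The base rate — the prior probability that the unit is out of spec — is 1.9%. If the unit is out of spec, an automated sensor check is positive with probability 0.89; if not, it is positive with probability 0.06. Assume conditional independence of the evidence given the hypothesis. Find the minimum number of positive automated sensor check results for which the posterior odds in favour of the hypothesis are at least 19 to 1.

Prior odds: 0.019 ÷ 0.981 = 19/981.
Likelihood ratio of a positive = 0.89/0.06 = 89/6.
Target odds = 19.
Need (19/981) × (89/6)ⁿ ≥ 19, i.e. (89/6)ⁿ ≥ 981.
(89/6)² = 7921/36 falls short of 981 but (89/6)³ = 704969/216 reaches it, so n = 3.

3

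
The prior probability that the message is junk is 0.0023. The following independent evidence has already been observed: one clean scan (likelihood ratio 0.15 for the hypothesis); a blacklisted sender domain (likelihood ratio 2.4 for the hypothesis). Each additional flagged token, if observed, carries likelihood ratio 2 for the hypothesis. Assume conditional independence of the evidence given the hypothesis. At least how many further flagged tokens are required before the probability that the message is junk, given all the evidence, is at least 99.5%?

Prior odds = 0.0023/0.9977 = 23/9977.
Combined Bayes factor of the evidence already in hand = 0.15 × 2.4 = 0.36.
Odds after that evidence = (23/9977) × 0.36 = 207/249425.
Target odds = 0.995/0.005 = 199.
Need 2ⁿ ≥ 199 ÷ (207/249425) = 49635575/207.
2¹⁷ = 131072 falls short of 49635575/207 but 2¹⁸ = 262144 reaches it, so n = 18.

18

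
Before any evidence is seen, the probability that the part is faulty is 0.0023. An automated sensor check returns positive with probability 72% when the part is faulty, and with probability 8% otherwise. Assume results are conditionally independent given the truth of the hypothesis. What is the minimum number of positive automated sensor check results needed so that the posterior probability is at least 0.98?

5

Prior odds = 0.0023/0.9977 = 23/9977.
Likelihood ratio of a positive result = 0.72/0.08 = 9.
Target posterior odds = 0.98/0.02 = 49.
Require 9ⁿ ≥ 49 ÷ (23/9977) = 488873/23.
9⁴ = 6561 falls short of 488873/23 but 9⁵ = 59049 reaches it, so n = 5.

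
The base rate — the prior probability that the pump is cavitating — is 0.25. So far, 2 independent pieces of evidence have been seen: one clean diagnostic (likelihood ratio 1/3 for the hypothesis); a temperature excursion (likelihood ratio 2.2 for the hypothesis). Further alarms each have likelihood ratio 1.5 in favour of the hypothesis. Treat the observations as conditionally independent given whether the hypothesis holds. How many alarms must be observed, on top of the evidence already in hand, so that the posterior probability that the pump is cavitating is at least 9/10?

Prior odds = 0.25/0.75 = 1/3.
Combined Bayes factor of the evidence already in hand = (1/3) × 2.2 = 11/15.
Odds after that evidence = (1/3) × 11/15 = 11/45.
Target odds = 0.9/0.1 = 9.
Need 1.5ⁿ ≥ 9 ÷ (11/45) = 405/11.
1.5⁸ = 25.62890625 falls short of 405/11 but 1.5⁹ = 19683/512 reaches it, so n = 9.

9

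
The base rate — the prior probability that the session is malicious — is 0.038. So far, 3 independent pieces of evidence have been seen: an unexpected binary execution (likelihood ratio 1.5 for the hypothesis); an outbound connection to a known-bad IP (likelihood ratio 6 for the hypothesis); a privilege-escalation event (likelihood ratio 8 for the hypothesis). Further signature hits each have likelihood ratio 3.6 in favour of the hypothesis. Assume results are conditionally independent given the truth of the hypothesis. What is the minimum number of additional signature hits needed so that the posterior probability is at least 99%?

3

Prior odds = 0.038/0.962 = 19/481.
Combined Bayes factor of the evidence already in hand = 1.5 × 6 × 8 = 72.
Odds after that evidence = (19/481) × 72 = 1368/481.
Target odds = 0.99/0.01 = 99.
Need 3.6ⁿ ≥ 99 ÷ (1368/481) = 5291/152.
3.6² = 12.96 falls short of 5291/152 but 3.6³ = 46.656 reaches it, so n = 3.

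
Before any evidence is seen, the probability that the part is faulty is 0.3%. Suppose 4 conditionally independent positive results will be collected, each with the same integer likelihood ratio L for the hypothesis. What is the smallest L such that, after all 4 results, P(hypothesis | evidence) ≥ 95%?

9

Prior odds = 0.003/0.997 = 3/997.
Target odds = 0.95/0.05 = 19.
Need L⁴ ≥ 19 ÷ (3/997) = 18943/3.
8⁴ = 4096 < 18943/3 ≤ 6561 = 9⁴, so L = 9.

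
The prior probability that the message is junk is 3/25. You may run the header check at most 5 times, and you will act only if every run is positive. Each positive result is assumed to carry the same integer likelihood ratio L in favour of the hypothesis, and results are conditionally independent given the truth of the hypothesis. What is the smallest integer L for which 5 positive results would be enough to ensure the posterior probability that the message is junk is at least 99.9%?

6

Prior odds = 0.12/0.88 = 3/22.
Target odds = 0.999/0.001 = 999.
Need L⁵ ≥ 999 ÷ (3/22) = 7326.
5⁵ = 3125 < 7326 ≤ 7776 = 6⁵, so L = 6.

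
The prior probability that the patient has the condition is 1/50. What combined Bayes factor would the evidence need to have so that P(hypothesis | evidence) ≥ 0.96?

Prior odds = 0.02/0.98 = 1/49.
Target odds = 0.96/0.04 = 24.
Required Bayes factor = 24 ÷ (1/49) = 1176.

1176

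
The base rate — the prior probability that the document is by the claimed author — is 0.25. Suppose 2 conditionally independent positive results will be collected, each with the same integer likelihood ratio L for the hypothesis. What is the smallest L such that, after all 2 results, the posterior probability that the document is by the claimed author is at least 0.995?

25

Prior odds = 0.25/0.75 = 1/3.
Target odds = 0.995/0.005 = 199.
Need L² ≥ 199 ÷ (1/3) = 597.
24² = 576 < 597 ≤ 625 = 25², so L = 25.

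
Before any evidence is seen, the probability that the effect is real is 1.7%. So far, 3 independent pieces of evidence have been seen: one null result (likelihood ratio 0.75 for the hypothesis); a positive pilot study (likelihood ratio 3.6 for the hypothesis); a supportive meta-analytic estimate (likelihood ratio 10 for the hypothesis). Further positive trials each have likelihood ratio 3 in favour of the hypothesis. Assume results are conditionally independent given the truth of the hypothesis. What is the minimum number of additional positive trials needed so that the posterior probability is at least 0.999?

Prior odds = 0.017/0.983 = 17/983.
Combined Bayes factor of the evidence already in hand = 0.75 × 3.6 × 10 = 27.
Odds after that evidence = (17/983) × 27 = 459/983.
Target odds = 0.999/0.001 = 999.
Need 3ⁿ ≥ 999 ÷ (459/983) = 36371/17.
3⁶ = 729 falls short of 36371/17 but 3⁷ = 2187 reaches it, so n = 7.

7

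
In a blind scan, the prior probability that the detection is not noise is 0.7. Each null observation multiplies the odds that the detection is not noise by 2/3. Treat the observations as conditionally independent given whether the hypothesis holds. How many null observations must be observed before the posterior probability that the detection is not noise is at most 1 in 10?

Prior odds = 0.7/0.3 = 7/3.
Likelihood ratio per null observation = 2/3.
Target odds: 0.1 ÷ 0.9 = 1/9.
Require (2/3)ⁿ ≤ 1/9 ÷ (7/3) = 1/21.
(2/3)⁷ = 128/2187 is still above 1/21 but (2/3)⁸ = 256/6561 is at or below it, so n = 8.

8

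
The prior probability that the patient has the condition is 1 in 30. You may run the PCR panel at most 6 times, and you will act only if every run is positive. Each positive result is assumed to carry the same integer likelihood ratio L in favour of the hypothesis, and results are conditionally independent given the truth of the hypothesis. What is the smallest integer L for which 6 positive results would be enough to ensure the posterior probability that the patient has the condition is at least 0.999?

6

Prior odds = (1/30)/(29/30) = 1/29.
Target odds = 0.999/0.001 = 999.
Need L⁶ ≥ 999 ÷ (1/29) = 28971.
5⁶ = 15625 < 28971 ≤ 46656 = 6⁶, so L = 6.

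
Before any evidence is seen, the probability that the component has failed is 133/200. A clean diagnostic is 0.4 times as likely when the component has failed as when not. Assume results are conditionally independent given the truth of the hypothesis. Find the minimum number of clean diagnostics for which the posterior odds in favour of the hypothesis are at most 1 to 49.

Prior odds = 0.665/0.335 = 133/67.
Likelihood ratio per clean diagnostic = 0.4.
Target odds = 1/49.
Require 0.4ⁿ ≤ 1/49 ÷ (133/67) = 67/6517.
0.4⁴ = 0.0256 is still above 67/6517 but 0.4⁵ = 0.01024 is at or below it, so n = 5.

5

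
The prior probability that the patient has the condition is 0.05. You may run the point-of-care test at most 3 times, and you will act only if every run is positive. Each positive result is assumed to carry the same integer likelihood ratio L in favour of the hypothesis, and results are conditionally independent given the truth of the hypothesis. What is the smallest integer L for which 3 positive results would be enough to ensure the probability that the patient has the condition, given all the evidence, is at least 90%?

6

Prior odds = 0.05/0.95 = 1/19.
Target odds = 0.9/0.1 = 9.
Need L³ ≥ 9 ÷ (1/19) = 171.
5³ = 125 < 171 ≤ 216 = 6³, so L = 6.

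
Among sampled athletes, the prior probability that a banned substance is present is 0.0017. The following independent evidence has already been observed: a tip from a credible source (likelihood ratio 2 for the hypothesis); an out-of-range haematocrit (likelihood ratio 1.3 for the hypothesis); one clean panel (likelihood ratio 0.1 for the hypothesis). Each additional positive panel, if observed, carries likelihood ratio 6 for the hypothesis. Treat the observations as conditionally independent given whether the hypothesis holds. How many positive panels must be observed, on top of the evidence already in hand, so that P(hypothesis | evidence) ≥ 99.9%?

Prior odds = 0.0017/0.9983 = 17/9983.
Combined Bayes factor of the evidence already in hand = 2 × 1.3 × 0.1 = 0.26.
Odds after that evidence = (17/9983) × 0.26 = 221/499150.
Target odds = 0.999/0.001 = 999.
Need 6ⁿ ≥ 999 ÷ (221/499150) = 498650850/221.
6⁸ = 1679616 falls short of 498650850/221 but 6⁹ = 10077696 reaches it, so n = 9.

9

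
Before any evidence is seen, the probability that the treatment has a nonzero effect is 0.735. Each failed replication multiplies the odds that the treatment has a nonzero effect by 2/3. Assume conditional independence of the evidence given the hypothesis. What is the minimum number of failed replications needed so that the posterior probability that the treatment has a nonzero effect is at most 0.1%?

Prior odds = 0.735/0.265 = 147/53.
Likelihood ratio per failed replication = 2/3.
Target odds: 0.001 ÷ 0.999 = 1/999.
Require (2/3)ⁿ ≤ 1/999 ÷ (147/53) = 53/146853.
(2/3)¹⁹ ≈0.000451093 is still above 53/146853 but (2/3)²⁰ ≈0.000300729 is at or below it, so n = 20.

20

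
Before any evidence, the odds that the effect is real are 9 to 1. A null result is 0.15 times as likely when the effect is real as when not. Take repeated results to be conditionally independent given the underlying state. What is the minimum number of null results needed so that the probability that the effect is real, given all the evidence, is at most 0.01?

4

Prior odds = 9.
Likelihood ratio per null result = 0.15.
Target posterior odds = 0.01/0.99 = 1/99.
Require 0.15ⁿ ≤ 1/99 ÷ 9 = 1/891.
0.15³ = 0.003375 is still above 1/891 but 0.15⁴ = 81/160000 is at or below it, so n = 4.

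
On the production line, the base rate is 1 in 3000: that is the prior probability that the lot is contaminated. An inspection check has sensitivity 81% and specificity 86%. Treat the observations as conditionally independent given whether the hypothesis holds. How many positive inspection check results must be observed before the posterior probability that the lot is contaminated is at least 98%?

7

Prior odds: (1/3000) ÷ (2999/3000) = 1/2999.
False-positive rate = 1 − 0.86 = 0.14; likelihood ratio of a positive = 0.81/0.14 = 81/14.
Target odds: 0.98 ÷ 0.02 = 49.
Need (1/2999) × (81/14)ⁿ ≥ 49, i.e. (81/14)ⁿ ≥ 146951.
(81/14)⁶ ≈37509.6 falls short of 146951 but (81/14)⁷ ≈217020 reaches it, so n = 7.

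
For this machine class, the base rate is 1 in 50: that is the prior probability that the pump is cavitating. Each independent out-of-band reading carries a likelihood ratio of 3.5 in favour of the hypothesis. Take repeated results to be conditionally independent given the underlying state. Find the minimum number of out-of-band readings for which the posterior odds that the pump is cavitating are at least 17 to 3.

Prior odds: 0.02 ÷ 0.98 = 1/49.
Likelihood ratio per out-of-band reading = 3.5.
Target odds = 17/3.
Require 3.5ⁿ ≥ 17/3 ÷ (1/49) = 833/3.
3.5⁴ = 150.0625 falls short of 833/3 but 3.5⁵ = 525.21875 reaches it, so n = 5.

5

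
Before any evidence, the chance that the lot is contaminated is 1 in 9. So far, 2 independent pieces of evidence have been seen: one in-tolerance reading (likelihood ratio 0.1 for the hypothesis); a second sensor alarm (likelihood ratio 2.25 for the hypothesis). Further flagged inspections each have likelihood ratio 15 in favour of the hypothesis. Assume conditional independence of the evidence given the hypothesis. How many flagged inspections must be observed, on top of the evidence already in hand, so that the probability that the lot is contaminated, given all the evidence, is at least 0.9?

3

Prior odds = (1/9)/(8/9) = 0.125.
Combined Bayes factor of the evidence already in hand = 0.1 × 2.25 = 0.225.
Odds after that evidence = 0.125 × 0.225 = 0.028125.
Target odds = 0.9/0.1 = 9.
Need 15ⁿ ≥ 9 ÷ 0.028125 = 320.
15² = 225 falls short of 320 but 15³ = 3375 reaches it, so n = 3.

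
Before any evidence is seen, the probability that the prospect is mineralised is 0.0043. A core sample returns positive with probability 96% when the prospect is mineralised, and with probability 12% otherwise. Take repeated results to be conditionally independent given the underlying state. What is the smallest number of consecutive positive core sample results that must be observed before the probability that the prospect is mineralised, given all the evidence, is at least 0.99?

Prior odds = 0.0043/0.9957 = 43/9957.
Likelihood ratio of a positive result = 0.96/0.12 = 8.
Target odds: 0.99 ÷ 0.01 = 99.
Need (43/9957) × 8ⁿ ≥ 99, i.e. 8ⁿ ≥ 985743/43.
8⁴ = 4096 falls short of 985743/43 but 8⁵ = 32768 reaches it, so n = 5.

5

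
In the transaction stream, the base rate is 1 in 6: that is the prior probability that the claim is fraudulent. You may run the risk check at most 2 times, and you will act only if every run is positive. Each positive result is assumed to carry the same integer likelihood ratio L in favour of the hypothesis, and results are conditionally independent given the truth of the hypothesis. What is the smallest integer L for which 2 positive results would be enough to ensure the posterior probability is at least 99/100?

23

Prior odds = (1/6)/(5/6) = 0.2.
Target odds = 0.99/0.01 = 99.
Need L² ≥ 99 ÷ 0.2 = 495.
22² = 484 < 495 ≤ 529 = 23², so L = 23.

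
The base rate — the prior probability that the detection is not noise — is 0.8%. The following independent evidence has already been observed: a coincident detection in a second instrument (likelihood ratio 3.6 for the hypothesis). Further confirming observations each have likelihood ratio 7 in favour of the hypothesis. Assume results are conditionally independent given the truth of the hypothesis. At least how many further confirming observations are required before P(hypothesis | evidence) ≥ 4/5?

3

Prior odds = 0.008/0.992 = 1/124.
Bayes factor of the evidence already in hand = 3.6.
Odds after that evidence = (1/124) × 3.6 = 9/310.
Target odds = 0.8/0.2 = 4.
Need 7ⁿ ≥ 4 ÷ (9/310) = 1240/9.
7² = 49 falls short of 1240/9 but 7³ = 343 reaches it, so n = 3.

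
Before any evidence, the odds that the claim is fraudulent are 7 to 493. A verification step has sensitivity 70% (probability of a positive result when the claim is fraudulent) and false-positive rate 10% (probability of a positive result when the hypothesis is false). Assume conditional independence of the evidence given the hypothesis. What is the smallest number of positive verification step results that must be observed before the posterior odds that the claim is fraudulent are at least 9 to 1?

Prior odds = 7/493.
Likelihood ratio of a positive result = 0.7/0.1 = 7.
Target odds = 9.
Require 7ⁿ ≥ 9 ÷ (7/493) = 4437/7.
7³ = 343 falls short of 4437/7 but 7⁴ = 2401 reaches it, so n = 4.

4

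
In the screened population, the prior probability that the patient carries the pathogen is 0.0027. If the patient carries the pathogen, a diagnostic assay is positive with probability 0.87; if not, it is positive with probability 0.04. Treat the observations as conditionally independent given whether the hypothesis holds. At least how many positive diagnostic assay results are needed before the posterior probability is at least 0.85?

Prior odds = 0.0027/0.9973 = 27/9973.
Likelihood ratio of a positive = 0.87/0.04 = 21.75.
Target odds: 0.85 ÷ 0.15 = 17/3.
Require 21.75ⁿ ≥ 17/3 ÷ (27/9973) = 169541/81.
21.75² = 473.0625 falls short of 169541/81 but 21.75³ = 658503/64 reaches it, so n = 3.

3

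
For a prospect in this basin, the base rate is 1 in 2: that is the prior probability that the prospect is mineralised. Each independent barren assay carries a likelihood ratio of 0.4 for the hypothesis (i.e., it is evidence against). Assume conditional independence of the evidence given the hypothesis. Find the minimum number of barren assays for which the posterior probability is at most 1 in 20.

4

Prior odds: 0.5 ÷ 0.5 = 1.
Likelihood ratio per barren assay = 0.4.
Target posterior odds = 0.05/0.95 = 1/19.
Need 1 × 0.4ⁿ ≤ 1/19, i.e. 0.4ⁿ ≤ 1/19.
0.4³ = 0.064 is still above 1/19 but 0.4⁴ = 0.0256 is at or below it, so n = 4.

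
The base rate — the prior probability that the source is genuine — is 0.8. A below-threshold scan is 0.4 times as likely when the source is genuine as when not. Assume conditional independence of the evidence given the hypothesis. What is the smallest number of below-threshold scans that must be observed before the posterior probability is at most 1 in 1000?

10

Prior odds = 0.8/0.2 = 4.
Likelihood ratio per below-threshold scan = 0.4.
Target posterior odds = 0.001/0.999 = 1/999.
Require 0.4ⁿ ≤ 1/999 ÷ 4 = 1/3996.
0.4⁹ = 512/1953125 is still above 1/3996 but 0.4¹⁰ = 1024/9765625 is at or below it, so n = 10.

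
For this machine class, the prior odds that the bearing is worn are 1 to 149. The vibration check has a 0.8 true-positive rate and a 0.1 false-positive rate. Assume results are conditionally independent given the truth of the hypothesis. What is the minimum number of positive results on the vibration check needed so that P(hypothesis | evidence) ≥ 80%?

4

Prior odds = 1/149.
Likelihood ratio of a positive result = 0.8/0.1 = 8.
Target odds: 0.8 ÷ 0.2 = 4.
Require 8ⁿ ≥ 4 ÷ (1/149) = 596.
8³ = 512 falls short of 596 but 8⁴ = 4096 reaches it, so n = 4.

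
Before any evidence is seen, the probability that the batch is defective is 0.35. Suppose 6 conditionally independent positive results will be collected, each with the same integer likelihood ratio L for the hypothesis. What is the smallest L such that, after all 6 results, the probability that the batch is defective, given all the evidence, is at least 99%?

Prior odds = 0.35/0.65 = 7/13.
Target odds = 0.99/0.01 = 99.
Need L⁶ ≥ 99 ÷ (7/13) = 1287/7.
2⁶ = 64 < 1287/7 ≤ 729 = 3⁶, so L = 3.

3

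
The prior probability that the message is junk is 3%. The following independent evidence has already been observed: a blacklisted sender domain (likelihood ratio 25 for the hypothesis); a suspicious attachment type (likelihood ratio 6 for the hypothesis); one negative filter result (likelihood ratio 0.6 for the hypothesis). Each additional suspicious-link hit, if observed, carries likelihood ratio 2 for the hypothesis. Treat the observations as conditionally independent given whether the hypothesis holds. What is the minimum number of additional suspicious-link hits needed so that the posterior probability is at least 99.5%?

7

Prior odds = 0.03/0.97 = 3/97.
Combined Bayes factor of the evidence already in hand = 25 × 6 × 0.6 = 90.
Odds after that evidence = (3/97) × 90 = 270/97.
Target odds = 0.995/0.005 = 199.
Need 2ⁿ ≥ 199 ÷ (270/97) = 19303/270.
2⁶ = 64 falls short of 19303/270 but 2⁷ = 128 reaches it, so n = 7.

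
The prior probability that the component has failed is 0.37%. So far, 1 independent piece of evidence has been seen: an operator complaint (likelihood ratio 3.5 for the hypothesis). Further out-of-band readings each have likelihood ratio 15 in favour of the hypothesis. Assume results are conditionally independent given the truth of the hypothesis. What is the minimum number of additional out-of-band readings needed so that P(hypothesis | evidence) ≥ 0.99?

4

Prior odds = 0.0037/0.9963 = 37/9963.
Bayes factor of the evidence already in hand = 3.5.
Odds after that evidence = (37/9963) × 3.5 = 259/19926.
Target odds = 0.99/0.01 = 99.
Need 15ⁿ ≥ 99 ÷ (259/19926) = 1972674/259.
15³ = 3375 falls short of 1972674/259 but 15⁴ = 50625 reaches it, so n = 4.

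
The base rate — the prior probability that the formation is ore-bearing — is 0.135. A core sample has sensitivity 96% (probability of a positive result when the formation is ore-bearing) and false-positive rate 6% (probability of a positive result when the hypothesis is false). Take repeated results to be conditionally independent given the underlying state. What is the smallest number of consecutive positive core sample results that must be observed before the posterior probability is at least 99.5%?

3

Prior odds = 0.135/0.865 = 27/173.
Likelihood ratio of a positive result = 0.96/0.06 = 16.
Target odds: 0.995 ÷ 0.005 = 199.
Need (27/173) × 16ⁿ ≥ 199, i.e. 16ⁿ ≥ 34427/27.
16² = 256 falls short of 34427/27 but 16³ = 4096 reaches it, so n = 3.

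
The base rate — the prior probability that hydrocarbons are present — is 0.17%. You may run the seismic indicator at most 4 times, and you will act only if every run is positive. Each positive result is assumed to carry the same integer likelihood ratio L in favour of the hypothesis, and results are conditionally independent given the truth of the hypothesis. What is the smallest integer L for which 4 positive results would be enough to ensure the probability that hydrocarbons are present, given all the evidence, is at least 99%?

16

Prior odds = 0.0017/0.9983 = 17/9983.
Target odds = 0.99/0.01 = 99.
Need L⁴ ≥ 99 ÷ (17/9983) = 988317/17.
15⁴ = 50625 < 988317/17 ≤ 65536 = 16⁴, so L = 16.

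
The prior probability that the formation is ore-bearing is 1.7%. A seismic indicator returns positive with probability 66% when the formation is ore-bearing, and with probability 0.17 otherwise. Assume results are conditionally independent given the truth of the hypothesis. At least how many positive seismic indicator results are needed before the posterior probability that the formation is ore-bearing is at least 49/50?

Prior odds = 0.017/0.983 = 17/983.
Likelihood ratio of a positive result = 0.66/0.17 = 66/17.
Target odds: 0.98 ÷ 0.02 = 49.
Need (17/983) × (66/17)ⁿ ≥ 49, i.e. (66/17)ⁿ ≥ 48167/17.
(66/17)⁵ ≈882.013 falls short of 48167/17 but (66/17)⁶ ≈3424.29 reaches it, so n = 6.

6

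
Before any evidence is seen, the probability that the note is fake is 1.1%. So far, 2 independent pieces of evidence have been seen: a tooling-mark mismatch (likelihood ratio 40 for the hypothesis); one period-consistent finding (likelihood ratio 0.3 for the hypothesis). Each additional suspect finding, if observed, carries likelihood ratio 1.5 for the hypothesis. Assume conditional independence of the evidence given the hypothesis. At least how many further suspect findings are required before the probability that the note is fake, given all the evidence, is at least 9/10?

Prior odds = 0.011/0.989 = 11/989.
Combined Bayes factor of the evidence already in hand = 40 × 0.3 = 12.
Odds after that evidence = (11/989) × 12 = 132/989.
Target odds = 0.9/0.1 = 9.
Need 1.5ⁿ ≥ 9 ÷ (132/989) = 2967/44.
1.5¹⁰ = 59049/1024 falls short of 2967/44 but 1.5¹¹ = 177147/2048 reaches it, so n = 11.

11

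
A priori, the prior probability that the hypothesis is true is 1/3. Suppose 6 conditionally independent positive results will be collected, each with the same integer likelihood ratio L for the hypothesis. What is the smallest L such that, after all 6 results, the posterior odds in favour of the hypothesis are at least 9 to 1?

Prior odds = (1/3)/(2/3) = 0.5.
Target odds = 9.
Need L⁶ ≥ 9 ÷ 0.5 = 18.
1⁶ = 1 < 18 ≤ 64 = 2⁶, so L = 2.

2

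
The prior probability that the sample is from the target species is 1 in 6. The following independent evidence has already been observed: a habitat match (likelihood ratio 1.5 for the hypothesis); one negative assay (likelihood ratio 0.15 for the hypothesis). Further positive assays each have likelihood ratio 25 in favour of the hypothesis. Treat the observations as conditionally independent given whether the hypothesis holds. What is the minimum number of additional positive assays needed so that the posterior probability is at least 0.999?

4

Prior odds = (1/6)/(5/6) = 0.2.
Combined Bayes factor of the evidence already in hand = 1.5 × 0.15 = 0.225.
Odds after that evidence = 0.2 × 0.225 = 0.045.
Target odds = 0.999/0.001 = 999.
Need 25ⁿ ≥ 999 ÷ 0.045 = 22200.
25³ = 15625 falls short of 22200 but 25⁴ = 390625 reaches it, so n = 4.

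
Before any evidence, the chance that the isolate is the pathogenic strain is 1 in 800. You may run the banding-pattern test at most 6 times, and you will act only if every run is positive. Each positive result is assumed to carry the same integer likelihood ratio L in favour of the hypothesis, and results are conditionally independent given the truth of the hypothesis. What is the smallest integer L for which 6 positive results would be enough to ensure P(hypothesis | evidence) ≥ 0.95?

Prior odds = 0.00125/0.99875 = 1/799.
Target odds = 0.95/0.05 = 19.
Need L⁶ ≥ 19 ÷ (1/799) = 15181.
4⁶ = 4096 < 15181 ≤ 15625 = 5⁶, so L = 5.

5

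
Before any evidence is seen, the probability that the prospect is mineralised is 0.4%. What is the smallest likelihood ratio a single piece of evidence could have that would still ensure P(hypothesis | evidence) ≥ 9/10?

2241

Prior odds = 0.004/0.996 = 1/249.
Target odds = 0.9/0.1 = 9.
Required Bayes factor = 9 ÷ (1/249) = 2241.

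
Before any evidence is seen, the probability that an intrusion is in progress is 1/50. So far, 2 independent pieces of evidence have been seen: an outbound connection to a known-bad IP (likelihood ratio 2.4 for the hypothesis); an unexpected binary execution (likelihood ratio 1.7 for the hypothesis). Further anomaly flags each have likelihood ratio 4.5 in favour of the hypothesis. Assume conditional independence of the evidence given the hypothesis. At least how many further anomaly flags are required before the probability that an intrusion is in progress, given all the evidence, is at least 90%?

Prior odds = 0.02/0.98 = 1/49.
Combined Bayes factor of the evidence already in hand = 2.4 × 1.7 = 4.08.
Odds after that evidence = (1/49) × 4.08 = 102/1225.
Target odds = 0.9/0.1 = 9.
Need 4.5ⁿ ≥ 9 ÷ (102/1225) = 3675/34.
4.5³ = 91.125 falls short of 3675/34 but 4.5⁴ = 410.0625 reaches it, so n = 4.

4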